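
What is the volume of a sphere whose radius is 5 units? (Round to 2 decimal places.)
Volume = (4/3) * pi * r³
Volume = (4/3) * pi * 5³
Volume = (4/3) * pi * 125
Volume = 523.60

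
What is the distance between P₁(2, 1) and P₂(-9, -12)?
Using the distance formula: d = sqrt((x₂-x₁)² + (y₂-y₁)²)
dx = (-9) - 2 = -11
dy = (-12) - 1 = -13
d = sqrt((-11)² + (-13)²) = sqrt(121 + 169) = sqrt(290) = 17.03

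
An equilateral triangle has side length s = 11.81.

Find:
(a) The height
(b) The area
(a) Height h = s·√3/2 = 11.81·√3/2 = 10.23
(b) Area = (√3/4)·s² = (√3/4)·11.81² = (√3/4)·139.476 = 60.39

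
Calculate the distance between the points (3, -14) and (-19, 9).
Using the distance formula: d = sqrt((x₂-x₁)² + (y₂-y₁)²)
dx = (-19) - 3 = -22
dy = 9 - (-14) = 23
d = sqrt((-22)² + 23²) = sqrt(484 + 529) = sqrt(1013) = 31.83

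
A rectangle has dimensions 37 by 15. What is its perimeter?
Perimeter = 2 * (length + width)
Perimeter = 2 * (37 + 15)
Perimeter = 2 * 52
Perimeter = 104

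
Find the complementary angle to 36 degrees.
Complementary angles sum to 90 degrees.
Other angle = 90 - 36
Other angle = 54 degrees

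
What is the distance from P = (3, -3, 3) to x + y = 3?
d = |1(3) + 1(-3) + 0(3) - (3)| / √(1² + 1² + 0²) = 3/√2 = 2.121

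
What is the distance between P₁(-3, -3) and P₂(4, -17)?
Using the distance formula: d = sqrt((x₂-x₁)² + (y₂-y₁)²)
dx = 4 - (-3) = 7
dy = (-17) - (-3) = -14
d = sqrt(7² + (-14)²) = sqrt(49 + 196) = sqrt(245) = 15.65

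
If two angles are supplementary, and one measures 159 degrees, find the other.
Supplementary angles sum to 180 degrees.
Other angle = 180 - 159
Other angle = 21 degrees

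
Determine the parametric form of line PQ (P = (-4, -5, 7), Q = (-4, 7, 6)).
Direction vector d = Q - P = (0, 12, -1)
x = -4, y = -5 + 12t, z = 7 - t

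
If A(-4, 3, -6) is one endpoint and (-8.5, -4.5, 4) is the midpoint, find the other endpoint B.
B = (2×(-8.5) - (-4), 2×(-4.5) - 3, 2×4 - (-6)) = (-13, -12, 14)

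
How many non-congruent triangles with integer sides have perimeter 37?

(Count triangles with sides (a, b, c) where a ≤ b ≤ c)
With a ≤ b ≤ c and a + b + c = 37, the triangle inequality a + b > c gives c < 37/2, so c ≤ 18.
Iterate a from 1 to ⌊p/3⌋ = 12; for each a, b ranges from a to ⌊(p−a)/2⌋ with c = p − a − b, keeping only c ≥ b.
Triples: (1, 18, 18), (2, 17, 18), (3, 16, 18), …
Count = 33 triangles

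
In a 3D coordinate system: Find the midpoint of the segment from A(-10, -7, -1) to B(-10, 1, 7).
Midpoint = ((-10-10)/2, (-7+1)/2, (-1+7)/2) = (-10, -3, 3)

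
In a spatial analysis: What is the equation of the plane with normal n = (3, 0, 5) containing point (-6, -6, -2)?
d = n·P = (3)(-6) + (0)(-6) + (5)(-2) = -28
Plane: 3x + 5z = -28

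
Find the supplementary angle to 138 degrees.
Supplementary angles sum to 180 degrees.
Other angle = 180 - 138
Other angle = 42 degrees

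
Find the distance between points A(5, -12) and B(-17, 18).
Using the distance formula: d = sqrt((x₂-x₁)² + (y₂-y₁)²)
dx = (-17) - 5 = -22
dy = 18 - (-12) = 30
d = sqrt((-22)² + 30²) = sqrt(484 + 900) = sqrt(1384) = 37.20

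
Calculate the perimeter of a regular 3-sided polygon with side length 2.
Perimeter = number of sides * side length
Perimeter = 3 * 2
Perimeter = 6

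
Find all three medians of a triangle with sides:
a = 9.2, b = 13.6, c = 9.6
Using m_x = ½√(2y² + 2z² - x²):
m_a = ½√(2·13.6² + 2·9.6² - 9.2²) = ½√469.6 = 10.84
m_b = ½√(2·9.2² + 2·9.6² - 13.6²) = ½√168.64 = 6.493
m_c = ½√(2·9.2² + 2·13.6² - 9.6²) = ½√447.04 = 10.57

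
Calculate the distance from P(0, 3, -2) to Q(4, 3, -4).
d = √[(4)² + (0)² + (-2)²] = √20 = 4.472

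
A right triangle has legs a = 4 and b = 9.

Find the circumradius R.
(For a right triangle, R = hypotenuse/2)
Hypotenuse c = √(4² + 9²) = √97 = 9.84886
R = c/2 = 4.924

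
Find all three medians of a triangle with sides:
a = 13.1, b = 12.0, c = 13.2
Using m_x = ½√(2y² + 2z² - x²):
m_a = ½√(2·12.0² + 2·13.2² - 13.1²) = ½√464.87 = 10.78
m_b = ½√(2·13.1² + 2·13.2² - 12.0²) = ½√547.7 = 11.7
m_c = ½√(2·13.1² + 2·12.0² - 13.2²) = ½√456.98 = 10.69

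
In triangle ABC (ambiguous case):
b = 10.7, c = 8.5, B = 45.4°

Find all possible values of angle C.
sin(C)/c = sin(B)/b  →  sin(C) = c·sin(B)/b = 8.5·sin(45.4°)/10.7 = 0.565628
C₁ = arcsin(0.565628) = 34.45°,  C₂ = 180° - C₁ = 145.55°
Check C₂: A = 180° - 45.4° - 145.55° = -10.95° ≤ 0, rejected
C = 34.45° (one solution)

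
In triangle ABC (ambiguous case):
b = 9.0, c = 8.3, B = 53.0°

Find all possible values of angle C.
sin(C)/c = sin(B)/b  →  sin(C) = c·sin(B)/b = 8.3·sin(53.0°)/9.0 = 0.736519
C₁ = arcsin(0.736519) = 47.44°,  C₂ = 180° - C₁ = 132.56°
Check C₂: A = 180° - 53.0° - 132.56° = -5.56° ≤ 0, rejected
C = 47.44° (one solution)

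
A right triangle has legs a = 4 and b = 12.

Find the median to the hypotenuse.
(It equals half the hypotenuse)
Hypotenuse c = √(4² + 12²) = √160 = 12.6491
Median to hypotenuse = c/2 = 6.325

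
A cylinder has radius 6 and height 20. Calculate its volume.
Volume = pi * r² * h
Volume = pi * 6² * 20
Volume = pi * 36 * 20
Volume = pi * 720
Volume = 2261.95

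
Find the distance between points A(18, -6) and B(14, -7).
Using the distance formula: d = sqrt((x₂-x₁)² + (y₂-y₁)²)
dx = 14 - 18 = -4
dy = (-7) - (-6) = -1
d = sqrt((-4)² + (-1)²) = sqrt(16 + 1) = sqrt(17) = 4.12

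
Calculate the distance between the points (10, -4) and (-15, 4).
Using the distance formula: d = sqrt((x₂-x₁)² + (y₂-y₁)²)
dx = (-15) - 10 = -25
dy = 4 - (-4) = 8
d = sqrt((-25)² + 8²) = sqrt(625 + 64) = sqrt(689) = 26.25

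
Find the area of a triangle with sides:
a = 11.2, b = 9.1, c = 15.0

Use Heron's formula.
s = (a+b+c)/2 = (11.2+9.1+15.0)/2 = 17.65
A = √(s(s-a)(s-b)(s-c)) = √(17.65·6.45·8.55·2.65)
A = √2579.39 = 50.79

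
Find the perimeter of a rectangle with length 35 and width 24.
Perimeter = 2 * (length + width)
Perimeter = 2 * (35 + 24)
Perimeter = 2 * 59
Perimeter = 118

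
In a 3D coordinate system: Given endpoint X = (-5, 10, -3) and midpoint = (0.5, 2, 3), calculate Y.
Y = (2×0.5 - (-5), 2×2 - 10, 2×3 - (-3)) = (6, -6, 9)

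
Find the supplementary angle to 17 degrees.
Supplementary angles sum to 180 degrees.
Other angle = 180 - 17
Other angle = 163 degrees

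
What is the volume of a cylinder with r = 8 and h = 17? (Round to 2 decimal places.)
Volume = pi * r² * h
Volume = pi * 8² * 17
Volume = pi * 64 * 17
Volume = pi * 1088
Volume = 3418.05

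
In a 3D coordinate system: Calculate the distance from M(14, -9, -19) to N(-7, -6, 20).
d = √[(-21)² + (3)² + (39)²] = √1971 = 44.4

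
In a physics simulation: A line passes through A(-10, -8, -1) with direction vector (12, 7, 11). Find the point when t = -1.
P(-1) = (-10 + 12(-1), -8 + 7(-1), -1 + 11(-1)) = (-22, -15, -12)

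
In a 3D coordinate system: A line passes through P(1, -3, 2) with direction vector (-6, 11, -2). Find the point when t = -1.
P(-1) = (1 + (-6)(-1), -3 + 11(-1), 2 + (-2)(-1)) = (7, -14, 4)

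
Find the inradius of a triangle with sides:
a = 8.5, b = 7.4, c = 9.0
s = (a+b+c)/2 = (8.5+7.4+9.0)/2 = 12.45
Area = √(s(s-a)(s-b)(s-c)) = √(12.45·3.95·5.05·3.45) = 29.2711
r = Area/s = 29.2711/12.45 = 2.351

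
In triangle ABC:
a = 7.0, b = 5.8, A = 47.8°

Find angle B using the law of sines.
sin(B)/b = sin(A)/a
sin(B) = b·sin(A)/a = 5.8·sin(47.8°)/7.0 = 0.613810
B = arcsin(0.613810) = 37.87°  (b ≤ a, so B ≤ A and the acute solution is unique)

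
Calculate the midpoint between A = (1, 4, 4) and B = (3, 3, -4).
Midpoint = ((1+3)/2, (4+3)/2, (4-4)/2) = (2, 3.5, 0)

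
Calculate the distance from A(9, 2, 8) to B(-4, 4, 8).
d = √[(-13)² + (2)² + (0)²] = √173 = 13.15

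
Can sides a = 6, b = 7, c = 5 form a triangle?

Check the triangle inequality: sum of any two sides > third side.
Yes, triangle inequality satisfied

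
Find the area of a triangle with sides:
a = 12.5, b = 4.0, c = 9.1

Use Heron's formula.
s = (a+b+c)/2 = (12.5+4.0+9.1)/2 = 12.8
A = √(s(s-a)(s-b)(s-c)) = √(12.8·0.3·8.8·3.7)
A = √125.03 = 11.18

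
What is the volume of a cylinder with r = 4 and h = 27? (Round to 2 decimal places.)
Volume = pi * r² * h
Volume = pi * 4² * 27
Volume = pi * 16 * 27
Volume = pi * 432
Volume = 1357.17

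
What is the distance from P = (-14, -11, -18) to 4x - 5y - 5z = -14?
d = |4(-14) + (-5)(-11) + (-5)(-18) - (-14)| / √(4² + (-5)² + (-5)²) = 103/√66 = 12.68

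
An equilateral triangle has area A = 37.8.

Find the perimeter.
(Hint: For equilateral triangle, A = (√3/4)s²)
A = (√3/4)s²  →  s² = 4A/√3 = 4·37.8/√3 = 87.2954
s = 9.3432
Perimeter = 3s = 28.03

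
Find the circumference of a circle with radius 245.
Circumference = 2 * pi * r
Circumference = 2 * pi * 245
Circumference = 1539.38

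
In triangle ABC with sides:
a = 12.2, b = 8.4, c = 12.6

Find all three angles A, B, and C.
By the law of cosines:
cos(A) = (b² + c² - a²)/(2bc) = 0.380197  →  A = 67.65°
cos(B) = (a² + c² - b²)/(2ac) = 0.771012  →  B = 39.56°
cos(C) = (a² + b² - c²)/(2ab) = 0.295863  →  C = 72.79°
Check: A + B + C = 180.0° ✓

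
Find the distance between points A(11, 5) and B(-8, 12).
Using the distance formula: d = sqrt((x₂-x₁)² + (y₂-y₁)²)
dx = (-8) - 11 = -19
dy = 12 - 5 = 7
d = sqrt((-19)² + 7²) = sqrt(361 + 49) = sqrt(410) = 20.25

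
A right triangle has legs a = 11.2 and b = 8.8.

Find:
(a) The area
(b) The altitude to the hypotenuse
(a) Area = ½ab = ½·11.2·8.8 = 49.28
(b) Hypotenuse c = √(11.2² + 8.8²) = √202.88 = 14.2436
    Area = ½·c·h_c  →  h_c = 2·Area/c = 2·49.28/14.2436 = 6.92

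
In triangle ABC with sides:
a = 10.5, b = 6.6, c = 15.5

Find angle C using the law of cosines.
cos(C) = (a² + b² - c²)/(2ab)
cos(C) = (10.5² + 6.6² - 15.5²)/(2·10.5·6.6) = -86.44/138.6 = -0.623665
C = arccos(-0.623665) = 128.6°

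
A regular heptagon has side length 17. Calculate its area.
For a regular 7-gon with side length s = 17:
Apothem a = s / (2*tan(pi/7)) = 17 / (2*tan(pi/7)) ≈ 17.6504
Perimeter P = 7 * 17 = 119
Area = (1/2) * P * a = (1/2) * 119 * 17.6504 = 1050.20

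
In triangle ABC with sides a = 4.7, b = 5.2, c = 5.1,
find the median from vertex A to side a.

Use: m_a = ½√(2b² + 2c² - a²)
m_a = ½√(2·5.2² + 2·5.1² - 4.7²)
m_a = ½√(54.08 + 52.02 - 22.09) = ½√84.01 = 4.583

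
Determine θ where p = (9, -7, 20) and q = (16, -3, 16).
p·q = 485, |p|² = 530, |q|² = 521
cos θ = 485/√276130 ≈ 0.923
θ ≈ 22.64°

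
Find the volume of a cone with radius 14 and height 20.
Volume = (1/3) * pi * r² * h
Volume = (1/3) * pi * 14² * 20
Volume = (1/3) * pi * 196 * 20
Volume = (1/3) * pi * 3920
Volume = 4105.01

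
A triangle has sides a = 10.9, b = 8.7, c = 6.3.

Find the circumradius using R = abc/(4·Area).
s = (a+b+c)/2 = 12.95
Area = √(s(s-a)(s-b)(s-c)) = √(12.95·2.05·4.25·6.65) = 27.3916
R = abc/(4·Area) = (10.9·8.7·6.3)/(4·27.3916) = 597.429/109.5664 = 5.453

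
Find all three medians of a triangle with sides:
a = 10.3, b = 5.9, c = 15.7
Using m_x = ½√(2y² + 2z² - x²):
m_a = ½√(2·5.9² + 2·15.7² - 10.3²) = ½√456.51 = 10.68
m_b = ½√(2·10.3² + 2·15.7² - 5.9²) = ½√670.35 = 12.95
m_c = ½√(2·10.3² + 2·5.9² - 15.7²) = ½√35.31 = 2.971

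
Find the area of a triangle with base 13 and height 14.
Area = (1/2) * base * height
Area = (1/2) * 13 * 14
Area = 91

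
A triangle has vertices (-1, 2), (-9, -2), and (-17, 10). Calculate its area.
Using the coordinate formula: Area = (1/2)|x₁(y₂-y₃) + x₂(y₃-y₁) + x₃(y₁-y₂)|
Area = (1/2)|(-1)((-2)-10) + (-9)(10-2) + (-17)(2-(-2))|
Area = (1/2)|(-1)*(-12) + (-9)*8 + (-17)*4|
Area = (1/2)|12 + (-72) + (-68)|
Area = (1/2)*128 = 64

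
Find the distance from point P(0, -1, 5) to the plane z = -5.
d = |0(0) + 0(-1) + 1(5) - (-5)| / √(0² + 0² + 1²) = 10/√1 = 10.0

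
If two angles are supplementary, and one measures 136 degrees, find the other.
Supplementary angles sum to 180 degrees.
Other angle = 180 - 136
Other angle = 44 degrees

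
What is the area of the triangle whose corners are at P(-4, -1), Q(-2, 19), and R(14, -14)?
Using the coordinate formula: Area = (1/2)|x₁(y₂-y₃) + x₂(y₃-y₁) + x₃(y₁-y₂)|
Area = (1/2)|(-4)(19-(-14)) + (-2)((-14)-(-1)) + 14((-1)-19)|
Area = (1/2)|(-4)*33 + (-2)*(-13) + 14*(-20)|
Area = (1/2)|(-132) + 26 + (-280)|
Area = (1/2)*386 = 193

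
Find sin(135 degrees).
sin(135 degrees) = 0.7071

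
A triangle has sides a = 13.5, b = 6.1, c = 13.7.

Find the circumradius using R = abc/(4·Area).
s = (a+b+c)/2 = 16.65
Area = √(s(s-a)(s-b)(s-c)) = √(16.65·3.15·10.55·2.95) = 40.4017
R = abc/(4·Area) = (13.5·6.1·13.7)/(4·40.4017) = 1128.195/161.6068 = 6.981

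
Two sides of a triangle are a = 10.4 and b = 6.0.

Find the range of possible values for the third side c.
By the triangle inequality: |a - b| < c < a + b
|10.4 - 6.0| < c < 10.4 + 6.0
4.4 < c < 16.4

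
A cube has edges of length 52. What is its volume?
Volume = s³
Volume = 52³
Volume = 140608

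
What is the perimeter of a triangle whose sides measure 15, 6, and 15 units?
Perimeter = sum of all sides
Perimeter = 15 + 6 + 15
Perimeter = 36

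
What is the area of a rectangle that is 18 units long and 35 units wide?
Area = length * width
Area = 18 * 35
Area = 630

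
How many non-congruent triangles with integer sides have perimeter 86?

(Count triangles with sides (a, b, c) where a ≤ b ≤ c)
With a ≤ b ≤ c and a + b + c = 86, the triangle inequality a + b > c gives c < 86/2, so c ≤ 42.
Iterate a from 1 to ⌊p/3⌋ = 28; for each a, b ranges from a to ⌊(p−a)/2⌋ with c = p − a − b, keeping only c ≥ b.
Triples: (2, 42, 42), (3, 41, 42), (4, 40, 42), …
Count = 154 triangles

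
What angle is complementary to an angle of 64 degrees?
Complementary angles sum to 90 degrees.
Other angle = 90 - 64
Other angle = 26 degrees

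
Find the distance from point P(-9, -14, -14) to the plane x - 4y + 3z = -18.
d = |1(-9) + (-4)(-14) + 3(-14) - (-18)| / √(1² + (-4)² + 3²) = 23/√26 = 4.511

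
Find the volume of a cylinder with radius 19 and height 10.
Volume = pi * r² * h
Volume = pi * 19² * 10
Volume = pi * 361 * 10
Volume = pi * 3610
Volume = 11341.15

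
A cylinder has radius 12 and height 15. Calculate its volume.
Volume = pi * r² * h
Volume = pi * 12² * 15
Volume = pi * 144 * 15
Volume = pi * 2160
Volume = 6785.84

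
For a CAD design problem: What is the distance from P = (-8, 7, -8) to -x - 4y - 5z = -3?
d = |(-1)(-8) + (-4)(7) + (-5)(-8) - (-3)| / √((-1)² + (-4)² + (-5)²) = 23/√42 = 3.549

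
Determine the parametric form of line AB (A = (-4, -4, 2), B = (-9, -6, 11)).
Direction vector d = B - A = (-5, -2, 9)
x = -4 - 5t, y = -4 - 2t, z = 2 + 9t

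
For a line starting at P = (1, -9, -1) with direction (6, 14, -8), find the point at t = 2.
P(2) = (1 + 6(2), -9 + 14(2), -1 + (-8)(2)) = (13, 19, -17)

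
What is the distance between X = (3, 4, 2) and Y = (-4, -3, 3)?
d = √[(-7)² + (-7)² + (1)²] = √99 = 9.95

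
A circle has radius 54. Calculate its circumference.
Circumference = 2 * pi * r
Circumference = 2 * pi * 54
Circumference = 339.29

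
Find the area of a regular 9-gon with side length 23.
For a regular 9-gon with side length s = 23:
Apothem a = s / (2*tan(pi/9)) = 23 / (2*tan(pi/9)) ≈ 31.59599
Perimeter P = 9 * 23 = 207
Area = (1/2) * P * a = (1/2) * 207 * 31.59599 = 3270.18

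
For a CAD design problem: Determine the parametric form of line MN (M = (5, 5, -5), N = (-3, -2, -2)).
Direction vector d = N - M = (-8, -7, 3)
x = 5 - 8t, y = 5 - 7t, z = -5 + 3t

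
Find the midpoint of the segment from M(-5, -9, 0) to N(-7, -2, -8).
Midpoint = ((-5-7)/2, (-9-2)/2, (0-8)/2) = (-6, -5.5, -4)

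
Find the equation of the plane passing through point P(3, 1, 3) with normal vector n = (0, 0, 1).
d = n·P = (0)(3) + (0)(1) + (1)(3) = 3
Plane: z = 3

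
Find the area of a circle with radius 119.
Area = pi * r²
Area = pi * 119²
Area = pi * 14161
Area = 44488.09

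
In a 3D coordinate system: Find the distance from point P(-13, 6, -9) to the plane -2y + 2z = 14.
d = |0(-13) + (-2)(6) + 2(-9) - (14)| / √(0² + (-2)² + 2²) = 44/√8 = 15.56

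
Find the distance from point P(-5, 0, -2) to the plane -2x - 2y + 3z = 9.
d = |(-2)(-5) + (-2)(0) + 3(-2) - (9)| / √((-2)² + (-2)² + 3²) = 5/√17 = 1.213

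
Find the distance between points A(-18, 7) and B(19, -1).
Using the distance formula: d = sqrt((x₂-x₁)² + (y₂-y₁)²)
dx = 19 - (-18) = 37
dy = (-1) - 7 = -8
d = sqrt(37² + (-8)²) = sqrt(1369 + 64) = sqrt(1433) = 37.85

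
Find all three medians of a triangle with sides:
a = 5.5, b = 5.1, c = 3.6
Using m_x = ½√(2y² + 2z² - x²):
m_a = ½√(2·5.1² + 2·3.6² - 5.5²) = ½√47.69 = 3.453
m_b = ½√(2·5.5² + 2·3.6² - 5.1²) = ½√60.41 = 3.886
m_c = ½√(2·5.5² + 2·5.1² - 3.6²) = ½√99.56 = 4.989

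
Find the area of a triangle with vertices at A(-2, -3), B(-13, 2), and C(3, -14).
Using the coordinate formula: Area = (1/2)|x₁(y₂-y₃) + x₂(y₃-y₁) + x₃(y₁-y₂)|
Area = (1/2)|(-2)(2-(-14)) + (-13)((-14)-(-3)) + 3((-3)-2)|
Area = (1/2)|(-2)*16 + (-13)*(-11) + 3*(-5)|
Area = (1/2)|(-32) + 143 + (-15)|
Area = (1/2)*96 = 48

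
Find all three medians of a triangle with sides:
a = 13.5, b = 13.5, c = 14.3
Using m_x = ½√(2y² + 2z² - x²):
m_a = ½√(2·13.5² + 2·14.3² - 13.5²) = ½√591.23 = 12.16
m_b = ½√(2·13.5² + 2·14.3² - 13.5²) = ½√591.23 = 12.16
m_c = ½√(2·13.5² + 2·13.5² - 14.3²) = ½√524.51 = 11.45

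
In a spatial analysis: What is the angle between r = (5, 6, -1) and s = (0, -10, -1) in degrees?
r·s = -59, |r|² = 62, |s|² = 101
cos θ = -59/√6262 ≈ -0.7456
θ ≈ 138.2°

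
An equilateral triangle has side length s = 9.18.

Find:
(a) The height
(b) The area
(a) Height h = s·√3/2 = 9.18·√3/2 = 7.95
(b) Area = (√3/4)·s² = (√3/4)·9.18² = (√3/4)·84.2724 = 36.49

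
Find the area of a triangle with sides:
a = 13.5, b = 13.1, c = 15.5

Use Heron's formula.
s = (a+b+c)/2 = (13.5+13.1+15.5)/2 = 21.05
A = √(s(s-a)(s-b)(s-c)) = √(21.05·7.55·7.95·5.55)
A = √7012.28 = 83.74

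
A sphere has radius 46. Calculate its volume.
Volume = (4/3) * pi * r³
Volume = (4/3) * pi * 46³
Volume = (4/3) * pi * 97336
Volume = 407720.08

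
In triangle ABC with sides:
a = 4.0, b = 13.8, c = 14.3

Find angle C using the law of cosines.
cos(C) = (a² + b² - c²)/(2ab)
cos(C) = (4.0² + 13.8² - 14.3²)/(2·4.0·13.8) = 1.95/110.4 = 0.017663
C = arccos(0.017663) = 88.99°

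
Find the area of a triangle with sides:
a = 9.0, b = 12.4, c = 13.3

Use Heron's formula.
s = (a+b+c)/2 = (9.0+12.4+13.3)/2 = 17.35
A = √(s(s-a)(s-b)(s-c)) = √(17.35·8.35·4.95·4.05)
A = √2904.33 = 53.89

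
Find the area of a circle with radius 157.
Area = pi * r²
Area = pi * 157²
Area = pi * 24649
Area = 77437.12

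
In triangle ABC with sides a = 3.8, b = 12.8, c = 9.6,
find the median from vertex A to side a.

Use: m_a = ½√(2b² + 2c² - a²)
m_a = ½√(2·12.8² + 2·9.6² - 3.8²)
m_a = ½√(327.68 + 184.32 - 14.44) = ½√497.56 = 11.15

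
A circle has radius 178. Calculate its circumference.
Circumference = 2 * pi * r
Circumference = 2 * pi * 178
Circumference = 1118.41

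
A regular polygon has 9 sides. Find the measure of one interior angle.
Interior angle of a regular n-gon = (n-2)*180/n
Interior angle = (9-2)*180/9
Interior angle = 7*180/9
Interior angle = 1260/9
Interior angle = 140 degrees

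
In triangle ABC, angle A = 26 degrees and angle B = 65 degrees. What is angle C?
Sum of angles in a triangle = 180 degrees
Third angle = 180 - 26 - 65
Third angle = 89 degrees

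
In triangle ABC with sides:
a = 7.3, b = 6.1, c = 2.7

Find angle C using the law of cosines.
cos(C) = (a² + b² - c²)/(2ab)
cos(C) = (7.3² + 6.1² - 2.7²)/(2·7.3·6.1) = 83.21/89.06 = 0.934314
C = arccos(0.934314) = 20.88°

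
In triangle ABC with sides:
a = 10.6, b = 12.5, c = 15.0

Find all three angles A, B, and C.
By the law of cosines:
cos(A) = (b² + c² - a²)/(2bc) = 0.717040  →  A = 44.19°
cos(B) = (a² + c² - b²)/(2ac) = 0.569528  →  B = 55.28°
cos(C) = (a² + b² - c²)/(2ab) = 0.164566  →  C = 80.53°
Check: A + B + C = 180.0° ✓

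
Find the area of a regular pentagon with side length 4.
For a regular 5-gon with side length s = 4:
Apothem a = s / (2*tan(pi/5)) = 4 / (2*tan(pi/5)) ≈ 2.7528
Perimeter P = 5 * 4 = 20
Area = (1/2) * P * a = (1/2) * 20 * 2.7528 = 27.53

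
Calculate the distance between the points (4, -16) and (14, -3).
Using the distance formula: d = sqrt((x₂-x₁)² + (y₂-y₁)²)
dx = 14 - 4 = 10
dy = (-3) - (-16) = 13
d = sqrt(10² + 13²) = sqrt(100 + 169) = sqrt(269) = 16.40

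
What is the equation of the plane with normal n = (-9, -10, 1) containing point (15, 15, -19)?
d = n·P = (-9)(15) + (-10)(15) + (1)(-19) = -304
Plane: -9x - 10y + z = -304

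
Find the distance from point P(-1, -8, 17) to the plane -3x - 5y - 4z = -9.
d = |(-3)(-1) + (-5)(-8) + (-4)(17) - (-9)| / √((-3)² + (-5)² + (-4)²) = 16/√50 = 2.263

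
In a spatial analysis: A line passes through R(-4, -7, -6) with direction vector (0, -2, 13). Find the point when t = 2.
P(2) = (-4 + 0(2), -7 + (-2)(2), -6 + 13(2)) = (-4, -11, 20)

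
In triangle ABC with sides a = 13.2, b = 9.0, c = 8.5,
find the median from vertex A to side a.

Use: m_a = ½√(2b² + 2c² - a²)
m_a = ½√(2·9.0² + 2·8.5² - 13.2²)
m_a = ½√(162 + 144.5 - 174.24) = ½√132.26 = 5.75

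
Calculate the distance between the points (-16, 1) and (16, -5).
Using the distance formula: d = sqrt((x₂-x₁)² + (y₂-y₁)²)
dx = 16 - (-16) = 32
dy = (-5) - 1 = -6
d = sqrt(32² + (-6)²) = sqrt(1024 + 36) = sqrt(1060) = 32.56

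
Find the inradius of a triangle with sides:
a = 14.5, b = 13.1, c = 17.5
s = (a+b+c)/2 = (14.5+13.1+17.5)/2 = 22.55
Area = √(s(s-a)(s-b)(s-c)) = √(22.55·8.05·9.45·5.05) = 93.0749
r = Area/s = 93.0749/22.55 = 4.127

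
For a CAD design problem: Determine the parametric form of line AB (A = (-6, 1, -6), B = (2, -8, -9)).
Direction vector d = B - A = (8, -9, -3)
x = -6 + 8t, y = 1 - 9t, z = -6 - 3t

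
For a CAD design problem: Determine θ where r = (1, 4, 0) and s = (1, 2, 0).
r·s = 9, |r|² = 17, |s|² = 5
cos θ = 9/√85 ≈ 0.9762
θ ≈ 12.53°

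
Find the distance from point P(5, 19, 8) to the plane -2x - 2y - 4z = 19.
d = |(-2)(5) + (-2)(19) + (-4)(8) - (19)| / √((-2)² + (-2)² + (-4)²) = 99/√24 = 20.21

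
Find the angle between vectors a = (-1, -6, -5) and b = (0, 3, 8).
a·b = -58, |a|² = 62, |b|² = 73
cos θ = -58/√4526 ≈ -0.8621
θ ≈ 149.6°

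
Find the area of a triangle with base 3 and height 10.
Area = (1/2) * base * height
Area = (1/2) * 3 * 10
Area = 15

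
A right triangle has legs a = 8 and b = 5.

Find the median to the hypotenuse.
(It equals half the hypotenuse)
Hypotenuse c = √(8² + 5²) = √89 = 9.43398
Median to hypotenuse = c/2 = 4.717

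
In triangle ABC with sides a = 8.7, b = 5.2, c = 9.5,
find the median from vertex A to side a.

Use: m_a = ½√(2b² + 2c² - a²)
m_a = ½√(2·5.2² + 2·9.5² - 8.7²)
m_a = ½√(54.08 + 180.5 - 75.69) = ½√158.89 = 6.303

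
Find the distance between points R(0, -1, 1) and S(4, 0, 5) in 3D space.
d = √[(4)² + (1)² + (4)²] = √33 = 5.745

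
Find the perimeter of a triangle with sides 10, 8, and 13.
Perimeter = sum of all sides
Perimeter = 10 + 8 + 13
Perimeter = 31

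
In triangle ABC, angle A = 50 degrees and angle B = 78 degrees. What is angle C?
Sum of angles in a triangle = 180 degrees
Third angle = 180 - 50 - 78
Third angle = 52 degrees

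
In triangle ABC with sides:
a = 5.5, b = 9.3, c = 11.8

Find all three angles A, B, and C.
By the law of cosines:
cos(A) = (b² + c² - a²)/(2bc) = 0.890651  →  A = 27.04°
cos(B) = (a² + c² - b²)/(2ac) = 0.639445  →  B = 50.25°
cos(C) = (a² + b² - c²)/(2ab) = -0.219941  →  C = 102.7°
Check: A + B + C = 180.0° ✓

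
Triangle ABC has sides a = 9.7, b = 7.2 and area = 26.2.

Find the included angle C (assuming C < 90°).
Area = ½ab·sin(C)  →  sin(C) = 2·Area/(ab)
sin(C) = 2·26.2/(9.7·7.2) = 0.750286
C = arcsin(0.750286) = 48.62°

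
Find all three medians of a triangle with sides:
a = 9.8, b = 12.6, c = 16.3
Using m_x = ½√(2y² + 2z² - x²):
m_a = ½√(2·12.6² + 2·16.3² - 9.8²) = ½√752.86 = 13.72
m_b = ½√(2·9.8² + 2·16.3² - 12.6²) = ½√564.7 = 11.88
m_c = ½√(2·9.8² + 2·12.6² - 16.3²) = ½√243.91 = 7.809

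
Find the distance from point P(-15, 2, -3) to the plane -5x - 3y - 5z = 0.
d = |(-5)(-15) + (-3)(2) + (-5)(-3) - (0)| / √((-5)² + (-3)² + (-5)²) = 84/√59 = 10.94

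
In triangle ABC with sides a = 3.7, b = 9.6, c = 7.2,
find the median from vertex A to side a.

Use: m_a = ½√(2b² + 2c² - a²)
m_a = ½√(2·9.6² + 2·7.2² - 3.7²)
m_a = ½√(184.32 + 103.68 - 13.69) = ½√274.31 = 8.281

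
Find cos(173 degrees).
cos(173 degrees) = -0.9925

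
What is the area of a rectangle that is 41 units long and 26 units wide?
Area = length * width
Area = 41 * 26
Area = 1066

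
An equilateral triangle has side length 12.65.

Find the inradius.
For an equilateral triangle, r = s/(2√3) where s is the side.
r = 12.65/(2√3) = 12.65/3.464102 = 3.652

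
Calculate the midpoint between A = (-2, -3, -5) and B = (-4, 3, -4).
Midpoint = ((-2-4)/2, (-3+3)/2, (-5-4)/2) = (-3, 0, -4.5)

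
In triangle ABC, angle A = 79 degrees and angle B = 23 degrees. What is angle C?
Sum of angles in a triangle = 180 degrees
Third angle = 180 - 79 - 23
Third angle = 78 degrees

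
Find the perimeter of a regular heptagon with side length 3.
Perimeter = number of sides * side length
Perimeter = 7 * 3
Perimeter = 21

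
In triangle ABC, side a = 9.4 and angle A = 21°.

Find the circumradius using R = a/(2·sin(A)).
R = a/(2·sin(A)) = 9.4/(2·sin(21°))
R = 9.4/(2·0.358368) = 9.4/0.716736 = 13.12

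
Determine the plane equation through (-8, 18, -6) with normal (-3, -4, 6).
d = n·P = (-3)(-8) + (-4)(18) + (6)(-6) = -84
Plane: -3x - 4y + 6z = -84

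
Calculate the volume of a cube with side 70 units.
Volume = s³
Volume = 70³
Volume = 343000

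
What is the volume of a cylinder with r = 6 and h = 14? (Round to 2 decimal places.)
Volume = pi * r² * h
Volume = pi * 6² * 14
Volume = pi * 36 * 14
Volume = pi * 504
Volume = 1583.36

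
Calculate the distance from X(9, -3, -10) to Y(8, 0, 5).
d = √[(-1)² + (3)² + (15)²] = √235 = 15.33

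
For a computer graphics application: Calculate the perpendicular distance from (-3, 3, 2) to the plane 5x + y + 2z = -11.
d = |5(-3) + 1(3) + 2(2) - (-11)| / √(5² + 1² + 2²) = 3/√30 = 0.5477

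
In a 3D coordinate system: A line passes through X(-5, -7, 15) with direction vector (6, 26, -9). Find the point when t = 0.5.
P(0.5) = (-5 + 6(0.5), -7 + 26(0.5), 15 + (-9)(0.5)) = (-2, 6, 10.5)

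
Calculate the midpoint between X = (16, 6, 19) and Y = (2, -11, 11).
Midpoint = ((16+2)/2, (6-11)/2, (19+11)/2) = (9, -2.5, 15)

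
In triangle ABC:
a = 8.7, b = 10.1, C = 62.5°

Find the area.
Using A = ½ab·sin(C):
A = ½·8.7·10.1·sin(62.5°) = ½·87.87·0.887011 = 38.97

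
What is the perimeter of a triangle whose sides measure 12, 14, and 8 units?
Perimeter = sum of all sides
Perimeter = 12 + 14 + 8
Perimeter = 34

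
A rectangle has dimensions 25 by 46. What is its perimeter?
Perimeter = 2 * (length + width)
Perimeter = 2 * (25 + 46)
Perimeter = 2 * 71
Perimeter = 142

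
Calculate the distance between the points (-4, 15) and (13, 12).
Using the distance formula: d = sqrt((x₂-x₁)² + (y₂-y₁)²)
dx = 13 - (-4) = 17
dy = 12 - 15 = -3
d = sqrt(17² + (-3)²) = sqrt(289 + 9) = sqrt(298) = 17.26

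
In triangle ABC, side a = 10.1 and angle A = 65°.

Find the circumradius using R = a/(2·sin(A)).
R = a/(2·sin(A)) = 10.1/(2·sin(65°))
R = 10.1/(2·0.906308) = 10.1/1.812616 = 5.572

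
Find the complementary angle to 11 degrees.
Complementary angles sum to 90 degrees.
Other angle = 90 - 11
Other angle = 79 degrees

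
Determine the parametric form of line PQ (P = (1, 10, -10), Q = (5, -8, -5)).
Direction vector d = Q - P = (4, -18, 5)
x = 1 + 4t, y = 10 - 18t, z = -10 + 5t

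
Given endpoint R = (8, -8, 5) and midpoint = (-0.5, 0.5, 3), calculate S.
S = (2×(-0.5) - 8, 2×0.5 - (-8), 2×3 - 5) = (-9, 9, 1)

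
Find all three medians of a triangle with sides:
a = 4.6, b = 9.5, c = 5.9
Using m_x = ½√(2y² + 2z² - x²):
m_a = ½√(2·9.5² + 2·5.9² - 4.6²) = ½√228.96 = 7.566
m_b = ½√(2·4.6² + 2·5.9² - 9.5²) = ½√21.69 = 2.329
m_c = ½√(2·4.6² + 2·9.5² - 5.9²) = ½√188.01 = 6.856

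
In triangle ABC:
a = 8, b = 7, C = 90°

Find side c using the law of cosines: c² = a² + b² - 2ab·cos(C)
c² = 8² + 7² - 2·8·7·cos(90°)
c² = 64 + 49 - 112·0.0000 = 113
c = √113 = 10.63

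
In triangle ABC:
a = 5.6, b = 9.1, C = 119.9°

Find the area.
Using A = ½ab·sin(C):
A = ½·5.6·9.1·sin(119.9°) = ½·50.96·0.866897 = 22.09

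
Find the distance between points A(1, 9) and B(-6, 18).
Using the distance formula: d = sqrt((x₂-x₁)² + (y₂-y₁)²)
dx = (-6) - 1 = -7
dy = 18 - 9 = 9
d = sqrt((-7)² + 9²) = sqrt(49 + 81) = sqrt(130) = 11.40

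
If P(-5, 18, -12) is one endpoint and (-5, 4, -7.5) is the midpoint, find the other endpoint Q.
Q = (2×(-5) - (-5), 2×4 - 18, 2×(-7.5) - (-12)) = (-5, -10, -3)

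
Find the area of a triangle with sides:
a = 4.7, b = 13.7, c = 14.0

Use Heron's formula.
s = (a+b+c)/2 = (4.7+13.7+14.0)/2 = 16.2
A = √(s(s-a)(s-b)(s-c)) = √(16.2·11.5·2.5·2.2)
A = √1024.65 = 32.01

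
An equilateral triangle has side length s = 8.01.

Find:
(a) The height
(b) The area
(a) Height h = s·√3/2 = 8.01·√3/2 = 6.937
(b) Area = (√3/4)·s² = (√3/4)·8.01² = (√3/4)·64.1601 = 27.78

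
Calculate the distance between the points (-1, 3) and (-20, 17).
Using the distance formula: d = sqrt((x₂-x₁)² + (y₂-y₁)²)
dx = (-20) - (-1) = -19
dy = 17 - 3 = 14
d = sqrt((-19)² + 14²) = sqrt(361 + 196) = sqrt(557) = 23.60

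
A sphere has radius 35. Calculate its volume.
Volume = (4/3) * pi * r³
Volume = (4/3) * pi * 35³
Volume = (4/3) * pi * 42875
Volume = 179594.38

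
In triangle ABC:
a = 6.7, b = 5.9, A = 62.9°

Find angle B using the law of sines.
sin(B)/b = sin(A)/a
sin(B) = b·sin(A)/a = 5.9·sin(62.9°)/6.7 = 0.783919
B = arcsin(0.783919) = 51.62°  (b ≤ a, so B ≤ A and the acute solution is unique)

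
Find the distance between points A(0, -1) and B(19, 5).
Using the distance formula: d = sqrt((x₂-x₁)² + (y₂-y₁)²)
dx = 19 - 0 = 19
dy = 5 - (-1) = 6
d = sqrt(19² + 6²) = sqrt(361 + 36) = sqrt(397) = 19.92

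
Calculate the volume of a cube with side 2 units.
Volume = s³
Volume = 2³
Volume = 8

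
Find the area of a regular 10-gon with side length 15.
For a regular 10-gon with side length s = 15:
Apothem a = s / (2*tan(pi/10)) = 15 / (2*tan(pi/10)) ≈ 23.08263
Perimeter P = 10 * 15 = 150
Area = (1/2) * P * a = (1/2) * 150 * 23.08263 = 1731.20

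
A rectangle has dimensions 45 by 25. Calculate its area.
Area = length * width
Area = 45 * 25
Area = 1125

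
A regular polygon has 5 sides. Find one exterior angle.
Exterior angle of a regular n-gon = 360/n
Exterior angle = 360/5
Exterior angle = 72 degrees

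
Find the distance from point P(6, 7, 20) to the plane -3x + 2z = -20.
d = |(-3)(6) + 0(7) + 2(20) - (-20)| / √((-3)² + 0² + 2²) = 42/√13 = 11.65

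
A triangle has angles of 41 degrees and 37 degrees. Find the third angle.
Sum of angles in a triangle = 180 degrees
Third angle = 180 - 41 - 37
Third angle = 102 degrees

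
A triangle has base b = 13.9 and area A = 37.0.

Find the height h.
A = ½bh  →  h = 2A/b
h = 2·37.0/13.9 = 5.324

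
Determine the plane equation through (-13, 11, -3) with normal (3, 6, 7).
d = n·P = (3)(-13) + (6)(11) + (7)(-3) = 6
Plane: 3x + 6y + 7z = 6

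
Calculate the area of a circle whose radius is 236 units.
Area = pi * r²
Area = pi * 236²
Area = pi * 55696
Area = 174974.14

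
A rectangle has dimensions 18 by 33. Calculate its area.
Area = length * width
Area = 18 * 33
Area = 594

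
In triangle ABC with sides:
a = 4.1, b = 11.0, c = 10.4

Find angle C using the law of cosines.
cos(C) = (a² + b² - c²)/(2ab)
cos(C) = (4.1² + 11.0² - 10.4²)/(2·4.1·11.0) = 29.65/90.2 = 0.328714
C = arccos(0.328714) = 70.81°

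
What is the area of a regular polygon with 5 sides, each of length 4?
For a regular 5-gon with side length s = 4:
Apothem a = s / (2*tan(pi/5)) = 4 / (2*tan(pi/5)) ≈ 2.7528
Perimeter P = 5 * 4 = 20
Area = (1/2) * P * a = (1/2) * 20 * 2.7528 = 27.53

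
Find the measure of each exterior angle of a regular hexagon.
Exterior angle of a regular n-gon = 360/n
Exterior angle = 360/6
Exterior angle = 60 degrees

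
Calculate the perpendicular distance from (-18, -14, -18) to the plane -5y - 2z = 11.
d = |0(-18) + (-5)(-14) + (-2)(-18) - (11)| / √(0² + (-5)² + (-2)²) = 95/√29 = 17.64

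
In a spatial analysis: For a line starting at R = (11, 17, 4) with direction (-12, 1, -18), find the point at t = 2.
P(2) = (11 + (-12)(2), 17 + 1(2), 4 + (-18)(2)) = (-13, 19, -32)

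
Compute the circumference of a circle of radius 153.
Circumference = 2 * pi * r
Circumference = 2 * pi * 153
Circumference = 961.33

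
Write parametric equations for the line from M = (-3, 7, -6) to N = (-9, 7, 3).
Direction vector d = N - M = (-6, 0, 9)
x = -3 - 6t, y = 7, z = -6 + 9t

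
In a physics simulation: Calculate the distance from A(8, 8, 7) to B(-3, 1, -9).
d = √[(-11)² + (-7)² + (-16)²] = √426 = 20.64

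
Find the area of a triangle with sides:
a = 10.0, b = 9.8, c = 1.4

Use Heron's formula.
s = (a+b+c)/2 = (10.0+9.8+1.4)/2 = 10.6
A = √(s(s-a)(s-b)(s-c)) = √(10.6·0.6·0.8·9.2)
A = √46.8096 = 6.842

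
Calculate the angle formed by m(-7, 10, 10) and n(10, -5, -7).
m·n = -190, |m|² = 249, |n|² = 174
cos θ = -190/√43326 ≈ -0.9128
θ ≈ 155.9°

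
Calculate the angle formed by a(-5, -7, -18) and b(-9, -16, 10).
a·b = -23, |a|² = 398, |b|² = 437
cos θ = -23/√173926 ≈ -0.05515
θ ≈ 93.16°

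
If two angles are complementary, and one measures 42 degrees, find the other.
Complementary angles sum to 90 degrees.
Other angle = 90 - 42
Other angle = 48 degrees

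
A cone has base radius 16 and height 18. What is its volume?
Volume = (1/3) * pi * r² * h
Volume = (1/3) * pi * 16² * 18
Volume = (1/3) * pi * 256 * 18
Volume = (1/3) * pi * 4608
Volume = 4825.49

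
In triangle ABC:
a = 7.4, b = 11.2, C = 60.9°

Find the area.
Using A = ½ab·sin(C):
A = ½·7.4·11.2·sin(60.9°) = ½·82.88·0.873772 = 36.21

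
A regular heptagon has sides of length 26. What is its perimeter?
Perimeter = number of sides * side length
Perimeter = 7 * 26
Perimeter = 182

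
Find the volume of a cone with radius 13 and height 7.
Volume = (1/3) * pi * r² * h
Volume = (1/3) * pi * 13² * 7
Volume = (1/3) * pi * 169 * 7
Volume = (1/3) * pi * 1183
Volume = 1238.83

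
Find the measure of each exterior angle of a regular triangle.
Exterior angle of a regular n-gon = 360/n
Exterior angle = 360/3
Exterior angle = 120 degrees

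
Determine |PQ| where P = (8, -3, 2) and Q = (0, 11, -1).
d = √[(-8)² + (14)² + (-3)²] = √269 = 16.4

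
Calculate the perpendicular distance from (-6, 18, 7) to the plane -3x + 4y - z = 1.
d = |(-3)(-6) + 4(18) + (-1)(7) - (1)| / √((-3)² + 4² + (-1)²) = 82/√26 = 16.08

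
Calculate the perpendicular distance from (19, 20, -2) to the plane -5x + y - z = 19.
d = |(-5)(19) + 1(20) + (-1)(-2) - (19)| / √((-5)² + 1² + (-1)²) = 92/√27 = 17.71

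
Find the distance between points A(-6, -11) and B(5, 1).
Using the distance formula: d = sqrt((x₂-x₁)² + (y₂-y₁)²)
dx = 5 - (-6) = 11
dy = 1 - (-11) = 12
d = sqrt(11² + 12²) = sqrt(121 + 144) = sqrt(265) = 16.28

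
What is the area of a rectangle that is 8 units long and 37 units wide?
Area = length * width
Area = 8 * 37
Area = 296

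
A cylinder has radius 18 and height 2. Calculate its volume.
Volume = pi * r² * h
Volume = pi * 18² * 2
Volume = pi * 324 * 2
Volume = pi * 648
Volume = 2035.75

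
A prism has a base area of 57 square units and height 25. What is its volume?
Volume = base area * height
Volume = 57 * 25
Volume = 1425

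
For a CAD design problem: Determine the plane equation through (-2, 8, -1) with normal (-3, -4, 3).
d = n·P = (-3)(-2) + (-4)(8) + (3)(-1) = -29
Plane: -3x - 4y + 3z = -29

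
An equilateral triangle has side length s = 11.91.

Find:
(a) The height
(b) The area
(a) Height h = s·√3/2 = 11.91·√3/2 = 10.31
(b) Area = (√3/4)·s² = (√3/4)·11.91² = (√3/4)·141.848 = 61.42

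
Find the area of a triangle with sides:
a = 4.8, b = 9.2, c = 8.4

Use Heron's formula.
s = (a+b+c)/2 = (4.8+9.2+8.4)/2 = 11.2
A = √(s(s-a)(s-b)(s-c)) = √(11.2·6.4·2·2.8)
A = √401.408 = 20.04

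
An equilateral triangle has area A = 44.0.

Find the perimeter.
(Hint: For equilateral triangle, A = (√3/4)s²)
A = (√3/4)s²  →  s² = 4A/√3 = 4·44.0/√3 = 101.614
s = 10.0804
Perimeter = 3s = 30.24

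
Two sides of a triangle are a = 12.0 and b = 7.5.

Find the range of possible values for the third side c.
By the triangle inequality: |a - b| < c < a + b
|12.0 - 7.5| < c < 12.0 + 7.5
4.5 < c < 19.5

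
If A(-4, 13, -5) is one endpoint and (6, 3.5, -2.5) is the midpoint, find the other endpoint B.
B = (2×6 - (-4), 2×3.5 - 13, 2×(-2.5) - (-5)) = (16, -6, 0)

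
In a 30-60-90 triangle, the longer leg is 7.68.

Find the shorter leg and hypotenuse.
In a 30-60-90 triangle, sides are in ratio 1 : √3 : 2.
Long leg = short leg·√3  →  short leg = 7.68/√3 = 4.434
Hypotenuse = 2·(short leg) = 2·7.68/√3 = 8.868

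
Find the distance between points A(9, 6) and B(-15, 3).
Using the distance formula: d = sqrt((x₂-x₁)² + (y₂-y₁)²)
dx = (-15) - 9 = -24
dy = 3 - 6 = -3
d = sqrt((-24)² + (-3)²) = sqrt(576 + 9) = sqrt(585) = 24.19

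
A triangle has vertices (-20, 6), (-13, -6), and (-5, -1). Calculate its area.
Using the coordinate formula: Area = (1/2)|x₁(y₂-y₃) + x₂(y₃-y₁) + x₃(y₁-y₂)|
Area = (1/2)|(-20)((-6)-(-1)) + (-13)((-1)-6) + (-5)(6-(-6))|
Area = (1/2)|(-20)*(-5) + (-13)*(-7) + (-5)*12|
Area = (1/2)|100 + 91 + (-60)|
Area = (1/2)*131 = 65.50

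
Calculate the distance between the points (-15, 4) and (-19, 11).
Using the distance formula: d = sqrt((x₂-x₁)² + (y₂-y₁)²)
dx = (-19) - (-15) = -4
dy = 11 - 4 = 7
d = sqrt((-4)² + 7²) = sqrt(16 + 49) = sqrt(65) = 8.06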